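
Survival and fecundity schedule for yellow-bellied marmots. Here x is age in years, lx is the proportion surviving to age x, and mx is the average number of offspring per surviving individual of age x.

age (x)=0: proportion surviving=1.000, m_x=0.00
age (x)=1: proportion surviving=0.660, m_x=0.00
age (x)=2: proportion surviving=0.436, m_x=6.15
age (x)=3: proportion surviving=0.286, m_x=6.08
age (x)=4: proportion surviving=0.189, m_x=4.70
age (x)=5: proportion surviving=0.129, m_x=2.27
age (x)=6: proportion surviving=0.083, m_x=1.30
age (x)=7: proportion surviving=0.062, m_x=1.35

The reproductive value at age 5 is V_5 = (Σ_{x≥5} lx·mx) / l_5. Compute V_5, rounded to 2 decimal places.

lx·mx for x ≥ 5: 0.29283, 0.1079, 0.0837 → sum = 0.48443
V_5 = 0.48443 / l_5 = 0.48443 / 0.129 = 3.755271… → 3.76

3.76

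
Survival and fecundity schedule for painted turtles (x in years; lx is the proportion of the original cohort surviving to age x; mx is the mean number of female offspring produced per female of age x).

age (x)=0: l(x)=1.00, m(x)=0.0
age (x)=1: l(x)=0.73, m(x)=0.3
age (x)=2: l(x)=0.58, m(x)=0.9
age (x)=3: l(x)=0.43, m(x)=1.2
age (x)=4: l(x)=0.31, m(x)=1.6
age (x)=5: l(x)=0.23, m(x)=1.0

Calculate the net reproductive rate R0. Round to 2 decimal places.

lx·mx by age: 0, 0.219, 0.522, 0.516, 0.496, 0.23
R0 = Σ lx·mx = 1.983 → 1.98

1.98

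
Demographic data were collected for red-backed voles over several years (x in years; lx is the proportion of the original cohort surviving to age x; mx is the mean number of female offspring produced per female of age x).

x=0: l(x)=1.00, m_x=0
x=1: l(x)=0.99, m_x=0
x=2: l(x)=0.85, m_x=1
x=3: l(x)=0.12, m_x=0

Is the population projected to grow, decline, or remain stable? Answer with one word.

R0 = Σ lx·mx = 0 + 0 + 0.85 + 0 = 0.85
R0 < 1, so the population is declining.

declining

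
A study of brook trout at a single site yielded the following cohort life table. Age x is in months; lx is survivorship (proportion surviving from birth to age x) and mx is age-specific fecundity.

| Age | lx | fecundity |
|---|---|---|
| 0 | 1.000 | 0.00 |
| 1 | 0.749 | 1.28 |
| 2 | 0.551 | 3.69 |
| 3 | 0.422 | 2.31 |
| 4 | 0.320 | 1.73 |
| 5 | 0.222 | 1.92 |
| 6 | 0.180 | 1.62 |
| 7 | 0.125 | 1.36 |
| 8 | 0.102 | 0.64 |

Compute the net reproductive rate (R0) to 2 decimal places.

5.47

lx·mx by age: 0, 0.95872, 2.03319, 0.97482, 0.5536, 0.42624, 0.2916, 0.17, 0.06528
R0 = Σ lx·mx = 5.47345 → 5.47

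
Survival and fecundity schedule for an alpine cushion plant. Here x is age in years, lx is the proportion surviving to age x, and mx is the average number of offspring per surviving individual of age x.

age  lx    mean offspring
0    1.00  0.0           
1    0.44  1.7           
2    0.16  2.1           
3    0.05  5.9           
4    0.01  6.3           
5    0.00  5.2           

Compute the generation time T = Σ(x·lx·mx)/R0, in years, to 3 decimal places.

lx·mx: 0, 0.748, 0.336, 0.295, 0.063, 0 → R0 = 1.442
x·lx·mx: 0, 0.748, 0.672, 0.885, 0.252, 0 → Σ = 2.557
T = 2.557 / 1.442 = 1.773232… → 1.773

1.773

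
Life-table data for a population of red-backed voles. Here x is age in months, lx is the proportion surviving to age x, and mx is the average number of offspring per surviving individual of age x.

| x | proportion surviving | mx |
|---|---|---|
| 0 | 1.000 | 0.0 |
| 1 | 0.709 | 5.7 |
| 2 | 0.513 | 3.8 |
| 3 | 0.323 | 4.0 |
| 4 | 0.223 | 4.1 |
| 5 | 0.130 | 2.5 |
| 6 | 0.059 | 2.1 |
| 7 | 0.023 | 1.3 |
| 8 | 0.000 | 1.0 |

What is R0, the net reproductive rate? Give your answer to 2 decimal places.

lx·mx by age: 0, 4.0413, 1.9494, 1.292, 0.9143, 0.325, 0.1239, 0.0299, 0
R0 = Σ lx·mx = 8.6758 → 8.68

8.68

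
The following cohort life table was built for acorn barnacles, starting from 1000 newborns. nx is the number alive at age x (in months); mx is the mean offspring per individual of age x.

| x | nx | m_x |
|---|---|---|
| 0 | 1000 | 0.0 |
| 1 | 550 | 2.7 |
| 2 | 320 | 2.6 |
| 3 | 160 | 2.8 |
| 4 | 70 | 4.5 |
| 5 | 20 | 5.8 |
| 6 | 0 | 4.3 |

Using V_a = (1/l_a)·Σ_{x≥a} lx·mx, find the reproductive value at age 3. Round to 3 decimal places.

5.494

lx = nx/n0 = nx/1000: 1, 0.55, 0.32, 0.16, 0.07, 0.02, 0
lx·mx for x ≥ 3: 0.448, 0.315, 0.116, 0 → sum = 0.879
V_3 = 0.879 / l_3 = 0.879 / 0.16 = 5.49375 → 5.494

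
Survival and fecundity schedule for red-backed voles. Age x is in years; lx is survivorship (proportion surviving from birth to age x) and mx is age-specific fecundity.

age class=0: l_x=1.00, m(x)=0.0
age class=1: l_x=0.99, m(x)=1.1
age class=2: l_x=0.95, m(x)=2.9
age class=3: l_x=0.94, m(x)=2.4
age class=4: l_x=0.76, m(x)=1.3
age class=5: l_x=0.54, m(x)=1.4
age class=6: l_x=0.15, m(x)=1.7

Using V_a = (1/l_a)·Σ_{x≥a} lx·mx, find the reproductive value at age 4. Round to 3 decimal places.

lx·mx for x ≥ 4: 0.988, 0.756, 0.255 → sum = 1.999
V_4 = 1.999 / l_4 = 1.999 / 0.76 = 2.630263… → 2.630

2.630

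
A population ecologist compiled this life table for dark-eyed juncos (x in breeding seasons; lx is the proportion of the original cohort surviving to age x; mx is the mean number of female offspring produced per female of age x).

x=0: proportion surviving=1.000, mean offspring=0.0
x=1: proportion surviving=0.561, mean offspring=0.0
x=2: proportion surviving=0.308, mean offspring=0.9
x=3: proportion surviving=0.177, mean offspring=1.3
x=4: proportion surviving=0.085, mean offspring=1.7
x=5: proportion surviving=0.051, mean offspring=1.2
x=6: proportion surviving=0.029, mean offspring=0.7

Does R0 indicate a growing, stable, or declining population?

declining

R0 = Σ lx·mx = 0 + 0 + 0.2772 + 0.2301 + 0.1445 + 0.0612 + 0.0203 = 0.7333
R0 < 1, so the population is declining.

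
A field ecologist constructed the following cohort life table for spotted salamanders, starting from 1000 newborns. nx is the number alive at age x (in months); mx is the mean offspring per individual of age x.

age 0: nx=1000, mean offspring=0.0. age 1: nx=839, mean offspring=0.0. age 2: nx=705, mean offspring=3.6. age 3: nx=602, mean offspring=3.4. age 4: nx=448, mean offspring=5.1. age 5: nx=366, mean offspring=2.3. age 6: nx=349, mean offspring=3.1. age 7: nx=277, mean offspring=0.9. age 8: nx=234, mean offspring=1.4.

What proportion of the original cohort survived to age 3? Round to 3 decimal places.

l_3 = n_3/n_0 = 602/1000 = 0.602 → 0.602

0.602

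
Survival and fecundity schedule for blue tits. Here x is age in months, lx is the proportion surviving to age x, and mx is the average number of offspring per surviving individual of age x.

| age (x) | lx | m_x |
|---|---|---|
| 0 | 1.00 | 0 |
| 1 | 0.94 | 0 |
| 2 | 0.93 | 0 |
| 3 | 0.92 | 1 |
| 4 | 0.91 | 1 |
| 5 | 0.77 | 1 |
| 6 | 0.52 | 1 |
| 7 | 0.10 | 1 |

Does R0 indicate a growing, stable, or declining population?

growing

R0 = Σ lx·mx = 0 + 0 + 0 + 0.92 + 0.91 + 0.77 + 0.52 + 0.1 = 3.22
R0 > 1, so the population is growing.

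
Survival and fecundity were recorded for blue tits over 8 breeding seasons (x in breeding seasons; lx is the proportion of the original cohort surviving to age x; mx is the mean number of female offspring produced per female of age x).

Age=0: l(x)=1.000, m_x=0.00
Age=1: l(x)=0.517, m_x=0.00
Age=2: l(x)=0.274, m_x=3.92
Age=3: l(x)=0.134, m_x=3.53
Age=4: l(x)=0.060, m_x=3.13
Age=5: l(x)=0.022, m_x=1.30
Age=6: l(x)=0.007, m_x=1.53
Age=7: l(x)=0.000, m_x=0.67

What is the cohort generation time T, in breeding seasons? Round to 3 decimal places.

lx·mx: 0, 0, 1.07408, 0.47302, 0.1878, 0.0286, 0.01071, 0 → R0 = 1.77421
x·lx·mx: 0, 0, 2.14816, 1.41906, 0.7512, 0.143, 0.06426, 0 → Σ = 4.52568
T = 4.52568 / 1.77421 = 2.550814… → 2.551

2.551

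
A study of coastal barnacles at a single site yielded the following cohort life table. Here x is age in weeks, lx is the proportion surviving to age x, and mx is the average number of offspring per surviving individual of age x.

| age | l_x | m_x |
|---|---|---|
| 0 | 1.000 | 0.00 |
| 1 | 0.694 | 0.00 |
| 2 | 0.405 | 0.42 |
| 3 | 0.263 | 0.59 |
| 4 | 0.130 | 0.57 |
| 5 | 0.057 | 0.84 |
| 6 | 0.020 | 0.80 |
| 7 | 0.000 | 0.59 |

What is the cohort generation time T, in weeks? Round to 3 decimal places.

lx·mx: 0, 0, 0.1701, 0.15517, 0.0741, 0.04788, 0.016, 0 → R0 = 0.46325
x·lx·mx: 0, 0, 0.3402, 0.46551, 0.2964, 0.2394, 0.096, 0 → Σ = 1.43751
T = 1.43751 / 0.46325 = 3.103098… → 3.103

3.103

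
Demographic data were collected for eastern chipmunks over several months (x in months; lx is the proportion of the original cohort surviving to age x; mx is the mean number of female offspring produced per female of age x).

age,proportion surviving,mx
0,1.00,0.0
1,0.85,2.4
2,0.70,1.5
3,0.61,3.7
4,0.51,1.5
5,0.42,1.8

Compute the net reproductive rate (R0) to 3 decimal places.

6.868

lx·mx by age: 0, 2.04, 1.05, 2.257, 0.765, 0.756
R0 = Σ lx·mx = 6.868 → 6.868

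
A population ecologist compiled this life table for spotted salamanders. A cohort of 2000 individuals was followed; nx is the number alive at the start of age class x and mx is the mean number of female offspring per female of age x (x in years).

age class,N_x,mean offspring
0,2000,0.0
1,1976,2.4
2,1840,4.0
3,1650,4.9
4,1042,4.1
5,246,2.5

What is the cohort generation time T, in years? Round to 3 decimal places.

2.548

lx = nx/n0 = nx/2000: 1, 0.988, 0.92, 0.825, 0.521, 0.123
lx·mx: 0, 2.3712, 3.68, 4.0425, 2.1361, 0.3075 → R0 = 12.5373
x·lx·mx: 0, 2.3712, 7.36, 12.1275, 8.5444, 1.5375 → Σ = 31.9406
T = 31.9406 / 12.5373 = 2.547646… → 2.548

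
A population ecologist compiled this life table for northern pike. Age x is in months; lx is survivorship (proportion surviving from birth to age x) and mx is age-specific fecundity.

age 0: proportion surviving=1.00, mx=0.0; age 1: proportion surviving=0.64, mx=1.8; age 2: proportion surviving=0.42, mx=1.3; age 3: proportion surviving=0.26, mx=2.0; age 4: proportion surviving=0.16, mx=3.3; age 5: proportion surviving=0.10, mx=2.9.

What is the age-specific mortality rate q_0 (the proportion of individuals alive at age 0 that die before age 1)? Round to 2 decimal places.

0.36

q_0 = (l_0 − l_1) / l_0 = (1 − 0.64) / 1
     = 0.36 / 1 = 0.36 → 0.36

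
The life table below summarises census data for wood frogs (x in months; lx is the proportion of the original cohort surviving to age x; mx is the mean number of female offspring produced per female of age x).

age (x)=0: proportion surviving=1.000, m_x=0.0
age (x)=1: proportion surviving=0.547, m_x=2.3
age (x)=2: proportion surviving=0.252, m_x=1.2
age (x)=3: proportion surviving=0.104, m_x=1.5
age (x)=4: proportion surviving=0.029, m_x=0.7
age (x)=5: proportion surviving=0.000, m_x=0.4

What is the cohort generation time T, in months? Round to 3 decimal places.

1.389

lx·mx: 0, 1.2581, 0.3024, 0.156, 0.0203, 0 → R0 = 1.7368
x·lx·mx: 0, 1.2581, 0.6048, 0.468, 0.0812, 0 → Σ = 2.4121
T = 2.4121 / 1.7368 = 1.388819… → 1.389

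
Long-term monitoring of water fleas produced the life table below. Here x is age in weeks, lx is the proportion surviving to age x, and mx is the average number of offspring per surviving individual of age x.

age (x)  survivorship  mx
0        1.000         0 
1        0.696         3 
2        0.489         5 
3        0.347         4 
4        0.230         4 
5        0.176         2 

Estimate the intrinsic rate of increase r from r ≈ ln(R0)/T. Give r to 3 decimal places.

0.856

R0 = Σ lx·mx = 0 + 2.088 + 2.445 + 1.388 + 0.92 + 0.352 = 7.193
Σ x·lx·mx = 16.582; T = 16.582/7.193 = 2.3053…
r ≈ ln(R0)/T = ln(7.193)/2.3053… = 0.8559… → 0.856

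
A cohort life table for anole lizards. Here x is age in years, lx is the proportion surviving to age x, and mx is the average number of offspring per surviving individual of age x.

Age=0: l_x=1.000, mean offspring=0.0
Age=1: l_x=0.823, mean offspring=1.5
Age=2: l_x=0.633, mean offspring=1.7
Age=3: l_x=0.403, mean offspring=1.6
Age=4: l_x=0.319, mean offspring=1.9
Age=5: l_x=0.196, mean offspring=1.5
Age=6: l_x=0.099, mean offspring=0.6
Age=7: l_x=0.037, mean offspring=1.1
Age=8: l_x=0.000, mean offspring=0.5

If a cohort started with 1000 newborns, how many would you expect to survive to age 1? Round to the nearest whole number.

Expected survivors = N0 · l_1 = 1000 × 0.823 = 823 → 823

823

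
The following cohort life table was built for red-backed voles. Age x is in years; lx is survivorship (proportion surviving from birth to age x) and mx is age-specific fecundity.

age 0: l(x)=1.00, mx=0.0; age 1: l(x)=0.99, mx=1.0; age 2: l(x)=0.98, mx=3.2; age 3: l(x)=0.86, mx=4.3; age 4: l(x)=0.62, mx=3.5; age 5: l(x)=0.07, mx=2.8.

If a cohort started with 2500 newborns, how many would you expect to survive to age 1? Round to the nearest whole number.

2475

Expected survivors = N0 · l_1 = 2500 × 0.99 = 2475 → 2475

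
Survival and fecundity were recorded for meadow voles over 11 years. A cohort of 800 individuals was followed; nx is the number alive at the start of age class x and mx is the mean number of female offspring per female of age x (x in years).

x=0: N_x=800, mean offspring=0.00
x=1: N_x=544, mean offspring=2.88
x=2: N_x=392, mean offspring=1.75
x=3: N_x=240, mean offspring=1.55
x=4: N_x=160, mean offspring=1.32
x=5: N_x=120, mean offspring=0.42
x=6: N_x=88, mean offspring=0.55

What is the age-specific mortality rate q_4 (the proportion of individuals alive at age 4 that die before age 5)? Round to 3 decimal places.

0.250

lx = nx/n0 = nx/800: 1, 0.68, 0.49, 0.3, 0.2, 0.15, 0.11
q_4 = (l_4 − l_5) / l_4 = (0.2 − 0.15) / 0.2
     = 0.05 / 0.2 = 0.25 → 0.250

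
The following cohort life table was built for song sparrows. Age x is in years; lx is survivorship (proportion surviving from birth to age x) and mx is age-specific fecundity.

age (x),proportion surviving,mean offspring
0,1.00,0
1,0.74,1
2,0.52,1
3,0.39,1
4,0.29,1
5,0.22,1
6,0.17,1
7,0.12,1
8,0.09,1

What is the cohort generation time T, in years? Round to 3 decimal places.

lx·mx: 0, 0.74, 0.52, 0.39, 0.29, 0.22, 0.17, 0.12, 0.09 → R0 = 2.54
x·lx·mx: 0, 0.74, 1.04, 1.17, 1.16, 1.1, 1.02, 0.84, 0.72 → Σ = 7.79
T = 7.79 / 2.54 = 3.066929… → 3.067

3.067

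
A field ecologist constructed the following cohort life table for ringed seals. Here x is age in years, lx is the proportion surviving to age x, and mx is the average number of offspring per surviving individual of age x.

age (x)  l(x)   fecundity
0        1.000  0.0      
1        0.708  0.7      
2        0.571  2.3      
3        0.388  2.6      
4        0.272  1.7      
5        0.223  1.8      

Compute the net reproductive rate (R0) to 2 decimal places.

3.68

lx·mx by age: 0, 0.4956, 1.3133, 1.0088, 0.4624, 0.4014
R0 = Σ lx·mx = 3.6815 → 3.68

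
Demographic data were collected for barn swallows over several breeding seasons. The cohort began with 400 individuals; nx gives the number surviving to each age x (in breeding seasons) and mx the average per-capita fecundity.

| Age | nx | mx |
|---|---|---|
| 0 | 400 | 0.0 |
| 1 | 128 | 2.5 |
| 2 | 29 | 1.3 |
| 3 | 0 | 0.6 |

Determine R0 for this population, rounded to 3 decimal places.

0.894

lx = nx/n0 = nx/400: 1, 0.32, 0.0725, 0
lx·mx by age: 0, 0.8, 0.09425, 0
R0 = Σ lx·mx = 0.89425 → 0.894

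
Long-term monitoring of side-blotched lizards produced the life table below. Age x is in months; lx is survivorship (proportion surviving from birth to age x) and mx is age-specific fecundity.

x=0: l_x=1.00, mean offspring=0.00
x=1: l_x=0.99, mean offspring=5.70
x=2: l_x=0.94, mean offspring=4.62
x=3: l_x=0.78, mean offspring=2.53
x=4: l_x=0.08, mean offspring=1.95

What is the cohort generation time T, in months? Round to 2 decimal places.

lx·mx: 0, 5.643, 4.3428, 1.9734, 0.156 → R0 = 12.1152
x·lx·mx: 0, 5.643, 8.6856, 5.9202, 0.624 → Σ = 20.8728
T = 20.8728 / 12.1152 = 1.722861… → 1.72

1.72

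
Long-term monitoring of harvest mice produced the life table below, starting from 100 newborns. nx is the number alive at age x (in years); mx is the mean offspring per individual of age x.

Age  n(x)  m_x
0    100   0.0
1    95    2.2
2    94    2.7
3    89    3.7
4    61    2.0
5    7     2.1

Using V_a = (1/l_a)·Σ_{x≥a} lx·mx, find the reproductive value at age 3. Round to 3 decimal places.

5.236

lx = nx/n0 = nx/100: 1, 0.95, 0.94, 0.89, 0.61, 0.07
lx·mx for x ≥ 3: 3.293, 1.22, 0.147 → sum = 4.66
V_3 = 4.66 / l_3 = 4.66 / 0.89 = 5.235955… → 5.236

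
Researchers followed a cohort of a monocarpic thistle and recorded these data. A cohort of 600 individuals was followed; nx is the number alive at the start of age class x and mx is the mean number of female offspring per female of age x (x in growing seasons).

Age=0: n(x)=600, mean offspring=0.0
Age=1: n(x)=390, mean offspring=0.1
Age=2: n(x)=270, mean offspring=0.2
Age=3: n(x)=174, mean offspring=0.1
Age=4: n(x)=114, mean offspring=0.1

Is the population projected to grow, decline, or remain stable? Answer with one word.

declining

lx = nx/n0 = nx/600: 1, 0.65, 0.45, 0.29, 0.19
R0 = Σ lx·mx = 0 + 0.065 + 0.09 + 0.029 + 0.019 = 0.203
R0 < 1, so the population is declining.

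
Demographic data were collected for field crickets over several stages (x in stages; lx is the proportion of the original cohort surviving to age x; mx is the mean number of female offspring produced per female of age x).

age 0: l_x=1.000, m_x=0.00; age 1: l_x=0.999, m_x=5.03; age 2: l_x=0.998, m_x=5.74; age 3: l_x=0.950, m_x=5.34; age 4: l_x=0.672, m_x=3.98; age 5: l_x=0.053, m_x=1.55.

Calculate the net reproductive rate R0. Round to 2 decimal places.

lx·mx by age: 0, 5.02497, 5.72852, 5.073, 2.67456, 0.08215
R0 = Σ lx·mx = 18.5832 → 18.58

18.58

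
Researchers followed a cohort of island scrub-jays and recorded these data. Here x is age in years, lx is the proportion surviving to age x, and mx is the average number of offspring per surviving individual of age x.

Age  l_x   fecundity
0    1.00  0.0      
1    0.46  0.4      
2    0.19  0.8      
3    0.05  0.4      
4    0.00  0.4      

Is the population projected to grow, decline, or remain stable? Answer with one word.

declining

R0 = Σ lx·mx = 0 + 0.184 + 0.152 + 0.02 + 0 = 0.356
R0 < 1, so the population is declining.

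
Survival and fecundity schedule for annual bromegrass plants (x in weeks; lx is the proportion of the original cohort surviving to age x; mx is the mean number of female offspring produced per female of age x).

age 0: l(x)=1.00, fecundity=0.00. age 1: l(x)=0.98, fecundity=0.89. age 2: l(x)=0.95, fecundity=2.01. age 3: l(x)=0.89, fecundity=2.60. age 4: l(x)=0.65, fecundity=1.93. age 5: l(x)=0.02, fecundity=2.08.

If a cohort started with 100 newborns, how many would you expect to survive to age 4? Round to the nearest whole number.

65

Expected survivors = N0 · l_4 = 100 × 0.65 = 65 → 65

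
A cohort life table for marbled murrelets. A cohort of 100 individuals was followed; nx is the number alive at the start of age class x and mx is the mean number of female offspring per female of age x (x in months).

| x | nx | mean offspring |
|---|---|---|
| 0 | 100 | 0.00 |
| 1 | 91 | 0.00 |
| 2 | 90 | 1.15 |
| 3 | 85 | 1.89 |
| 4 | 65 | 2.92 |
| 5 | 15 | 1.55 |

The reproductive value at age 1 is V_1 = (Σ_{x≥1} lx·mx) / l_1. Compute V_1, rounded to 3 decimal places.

5.244

lx = nx/n0 = nx/100: 1, 0.91, 0.9, 0.85, 0.65, 0.15
lx·mx for x ≥ 1: 0, 1.035, 1.6065, 1.898, 0.2325 → sum = 4.772
V_1 = 4.772 / l_1 = 4.772 / 0.91 = 5.243956… → 5.244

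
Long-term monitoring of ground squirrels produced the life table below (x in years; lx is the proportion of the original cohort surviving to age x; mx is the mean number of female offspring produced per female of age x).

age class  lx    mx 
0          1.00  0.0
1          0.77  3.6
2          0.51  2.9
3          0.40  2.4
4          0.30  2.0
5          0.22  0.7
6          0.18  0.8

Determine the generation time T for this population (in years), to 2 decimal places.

lx·mx: 0, 2.772, 1.479, 0.96, 0.6, 0.154, 0.144 → R0 = 6.109
x·lx·mx: 0, 2.772, 2.958, 2.88, 2.4, 0.77, 0.864 → Σ = 12.644
T = 12.644 / 6.109 = 2.069733… → 2.07

2.07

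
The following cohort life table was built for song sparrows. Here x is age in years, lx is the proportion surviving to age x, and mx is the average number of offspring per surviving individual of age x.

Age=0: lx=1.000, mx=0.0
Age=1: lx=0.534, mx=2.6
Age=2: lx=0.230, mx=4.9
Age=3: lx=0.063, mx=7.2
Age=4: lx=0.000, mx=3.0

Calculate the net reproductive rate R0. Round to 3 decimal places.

2.969

lx·mx by age: 0, 1.3884, 1.127, 0.4536, 0
R0 = Σ lx·mx = 2.969 → 2.969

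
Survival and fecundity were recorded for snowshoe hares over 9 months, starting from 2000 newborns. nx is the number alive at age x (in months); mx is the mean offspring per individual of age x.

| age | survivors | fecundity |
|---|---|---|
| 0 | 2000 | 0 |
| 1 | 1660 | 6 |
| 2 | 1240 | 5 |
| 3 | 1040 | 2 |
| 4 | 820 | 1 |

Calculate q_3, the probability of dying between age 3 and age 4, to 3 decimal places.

lx = nx/n0 = nx/2000: 1, 0.83, 0.62, 0.52, 0.41
q_3 = (l_3 − l_4) / l_3 = (0.52 − 0.41) / 0.52
     = 0.11 / 0.52 = 0.211538… → 0.212

0.212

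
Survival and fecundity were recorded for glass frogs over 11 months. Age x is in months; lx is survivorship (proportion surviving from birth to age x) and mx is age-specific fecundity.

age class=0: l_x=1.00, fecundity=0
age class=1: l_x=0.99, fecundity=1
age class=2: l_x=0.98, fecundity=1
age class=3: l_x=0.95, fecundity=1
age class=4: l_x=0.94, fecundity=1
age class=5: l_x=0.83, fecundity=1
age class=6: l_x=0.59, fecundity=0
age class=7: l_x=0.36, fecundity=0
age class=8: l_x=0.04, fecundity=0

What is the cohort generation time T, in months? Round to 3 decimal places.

2.923

lx·mx: 0, 0.99, 0.98, 0.95, 0.94, 0.83, 0, 0, 0 → R0 = 4.69
x·lx·mx: 0, 0.99, 1.96, 2.85, 3.76, 4.15, 0, 0, 0 → Σ = 13.71
T = 13.71 / 4.69 = 2.923241… → 2.923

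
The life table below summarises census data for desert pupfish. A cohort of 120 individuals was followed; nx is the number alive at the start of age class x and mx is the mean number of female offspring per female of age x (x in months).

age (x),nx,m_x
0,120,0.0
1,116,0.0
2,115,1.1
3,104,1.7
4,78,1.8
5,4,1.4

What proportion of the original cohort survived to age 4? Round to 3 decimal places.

0.650

l_4 = n_4/n_0 = 78/120 = 0.65 → 0.650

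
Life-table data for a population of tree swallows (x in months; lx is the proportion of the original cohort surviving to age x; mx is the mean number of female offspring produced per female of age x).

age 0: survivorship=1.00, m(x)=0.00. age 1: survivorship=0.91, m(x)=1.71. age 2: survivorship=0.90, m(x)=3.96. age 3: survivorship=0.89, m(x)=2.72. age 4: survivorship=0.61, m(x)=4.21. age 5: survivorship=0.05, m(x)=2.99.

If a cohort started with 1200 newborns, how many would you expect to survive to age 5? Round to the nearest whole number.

Expected survivors = N0 · l_5 = 1200 × 0.05 = 60 → 60

60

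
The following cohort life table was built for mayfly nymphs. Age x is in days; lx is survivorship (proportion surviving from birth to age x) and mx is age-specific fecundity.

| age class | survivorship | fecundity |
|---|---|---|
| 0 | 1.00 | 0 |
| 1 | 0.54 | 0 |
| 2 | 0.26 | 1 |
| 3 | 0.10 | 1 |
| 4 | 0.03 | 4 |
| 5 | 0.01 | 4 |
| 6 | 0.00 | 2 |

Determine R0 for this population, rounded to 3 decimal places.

0.520

lx·mx by age: 0, 0, 0.26, 0.1, 0.12, 0.04, 0
R0 = Σ lx·mx = 0.52 → 0.520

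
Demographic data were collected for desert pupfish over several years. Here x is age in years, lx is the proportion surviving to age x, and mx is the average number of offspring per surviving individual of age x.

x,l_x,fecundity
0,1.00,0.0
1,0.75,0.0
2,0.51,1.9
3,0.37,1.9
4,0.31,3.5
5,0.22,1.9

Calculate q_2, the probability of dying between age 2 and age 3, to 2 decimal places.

0.27

q_2 = (l_2 − l_3) / l_2 = (0.51 − 0.37) / 0.51
     = 0.14 / 0.51 = 0.27451… → 0.27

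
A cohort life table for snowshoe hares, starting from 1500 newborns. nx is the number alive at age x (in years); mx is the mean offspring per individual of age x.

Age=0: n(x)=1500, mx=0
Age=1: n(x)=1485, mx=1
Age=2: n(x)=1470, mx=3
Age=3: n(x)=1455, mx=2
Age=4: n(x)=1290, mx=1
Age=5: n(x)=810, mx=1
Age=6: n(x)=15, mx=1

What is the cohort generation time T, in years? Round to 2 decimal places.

lx = nx/n0 = nx/1500: 1, 0.99, 0.98, 0.97, 0.86, 0.54, 0.01
lx·mx: 0, 0.99, 2.94, 1.94, 0.86, 0.54, 0.01 → R0 = 7.28
x·lx·mx: 0, 0.99, 5.88, 5.82, 3.44, 2.7, 0.06 → Σ = 18.89
T = 18.89 / 7.28 = 2.59478… → 2.59

2.59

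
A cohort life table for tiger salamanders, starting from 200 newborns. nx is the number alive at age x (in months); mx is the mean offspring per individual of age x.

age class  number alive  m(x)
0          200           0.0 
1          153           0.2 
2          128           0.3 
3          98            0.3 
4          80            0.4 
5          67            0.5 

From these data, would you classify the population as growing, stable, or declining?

declining

lx = nx/n0 = nx/200: 1, 0.765, 0.64, 0.49, 0.4, 0.335
R0 = Σ lx·mx = 0 + 0.153 + 0.192 + 0.147 + 0.16 + 0.1675 = 0.8195
R0 < 1, so the population is declining.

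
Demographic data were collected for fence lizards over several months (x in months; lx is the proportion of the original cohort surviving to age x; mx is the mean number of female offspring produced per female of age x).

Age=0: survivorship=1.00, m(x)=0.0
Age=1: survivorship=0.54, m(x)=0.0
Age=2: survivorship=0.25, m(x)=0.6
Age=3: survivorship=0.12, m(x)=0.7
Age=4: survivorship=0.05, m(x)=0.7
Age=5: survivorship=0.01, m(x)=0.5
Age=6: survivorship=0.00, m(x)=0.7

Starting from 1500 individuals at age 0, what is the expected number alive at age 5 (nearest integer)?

Expected survivors = N0 · l_5 = 1500 × 0.01 = 15 → 15

15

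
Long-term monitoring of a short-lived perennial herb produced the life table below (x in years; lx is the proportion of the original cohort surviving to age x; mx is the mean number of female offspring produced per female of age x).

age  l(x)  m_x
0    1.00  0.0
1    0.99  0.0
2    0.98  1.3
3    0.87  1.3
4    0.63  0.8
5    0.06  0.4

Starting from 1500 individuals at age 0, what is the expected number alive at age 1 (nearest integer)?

Expected survivors = N0 · l_1 = 1500 × 0.99 = 1485 → 1485

1485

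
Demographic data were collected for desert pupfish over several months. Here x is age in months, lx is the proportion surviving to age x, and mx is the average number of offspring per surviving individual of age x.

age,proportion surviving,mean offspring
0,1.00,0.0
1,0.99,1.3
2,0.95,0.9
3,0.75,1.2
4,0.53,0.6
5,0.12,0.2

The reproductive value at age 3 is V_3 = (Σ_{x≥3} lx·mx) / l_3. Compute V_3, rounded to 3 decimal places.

1.656

lx·mx for x ≥ 3: 0.9, 0.318, 0.024 → sum = 1.242
V_3 = 1.242 / l_3 = 1.242 / 0.75 = 1.656 → 1.656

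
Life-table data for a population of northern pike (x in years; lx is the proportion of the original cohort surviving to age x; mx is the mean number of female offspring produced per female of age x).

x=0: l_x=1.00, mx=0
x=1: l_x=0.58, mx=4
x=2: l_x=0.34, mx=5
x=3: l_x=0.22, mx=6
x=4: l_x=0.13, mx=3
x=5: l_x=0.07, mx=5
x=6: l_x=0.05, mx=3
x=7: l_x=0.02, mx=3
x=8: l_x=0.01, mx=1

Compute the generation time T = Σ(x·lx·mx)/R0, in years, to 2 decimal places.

lx·mx: 0, 2.32, 1.7, 1.32, 0.39, 0.35, 0.15, 0.06, 0.01 → R0 = 6.3
x·lx·mx: 0, 2.32, 3.4, 3.96, 1.56, 1.75, 0.9, 0.42, 0.08 → Σ = 14.39
T = 14.39 / 6.3 = 2.284127… → 2.28

2.28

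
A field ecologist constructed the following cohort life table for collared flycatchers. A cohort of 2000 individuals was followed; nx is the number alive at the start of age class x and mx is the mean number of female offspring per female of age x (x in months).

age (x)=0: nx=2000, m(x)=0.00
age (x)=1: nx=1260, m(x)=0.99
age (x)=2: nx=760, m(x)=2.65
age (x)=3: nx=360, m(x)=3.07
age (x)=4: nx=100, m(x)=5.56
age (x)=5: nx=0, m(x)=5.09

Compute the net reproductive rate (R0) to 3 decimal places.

lx = nx/n0 = nx/2000: 1, 0.63, 0.38, 0.18, 0.05, 0
lx·mx by age: 0, 0.6237, 1.007, 0.5526, 0.278, 0
R0 = Σ lx·mx = 2.4613 → 2.461

2.461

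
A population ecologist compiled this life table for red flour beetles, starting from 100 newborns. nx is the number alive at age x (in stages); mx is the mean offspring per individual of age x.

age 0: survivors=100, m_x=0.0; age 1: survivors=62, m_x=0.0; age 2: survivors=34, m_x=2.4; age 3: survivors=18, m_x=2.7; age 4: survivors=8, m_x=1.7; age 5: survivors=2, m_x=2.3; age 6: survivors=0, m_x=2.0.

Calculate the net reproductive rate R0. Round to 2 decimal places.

1.48

lx = nx/n0 = nx/100: 1, 0.62, 0.34, 0.18, 0.08, 0.02, 0
lx·mx by age: 0, 0, 0.816, 0.486, 0.136, 0.046, 0
R0 = Σ lx·mx = 1.484 → 1.48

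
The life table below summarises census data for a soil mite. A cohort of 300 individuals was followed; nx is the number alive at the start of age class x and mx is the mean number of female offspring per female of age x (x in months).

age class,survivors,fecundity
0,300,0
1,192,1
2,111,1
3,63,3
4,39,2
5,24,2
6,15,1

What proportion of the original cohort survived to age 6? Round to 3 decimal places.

0.050

l_6 = n_6/n_0 = 15/300 = 0.05 → 0.050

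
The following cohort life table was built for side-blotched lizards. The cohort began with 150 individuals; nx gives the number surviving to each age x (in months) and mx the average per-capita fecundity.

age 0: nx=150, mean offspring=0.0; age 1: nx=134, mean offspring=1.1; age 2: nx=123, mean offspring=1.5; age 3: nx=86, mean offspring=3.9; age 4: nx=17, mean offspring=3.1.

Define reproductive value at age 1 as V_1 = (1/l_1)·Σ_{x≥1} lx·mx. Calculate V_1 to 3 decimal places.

5.373

lx = nx/n0 = nx/150: 1, 0.89333…, 0.82, 0.57333…, 0.11333…
lx·mx for x ≥ 1: 0.982667…, 1.23, 2.236…, 0.351333… → sum = 4.8…
V_1 = 4.8… / l_1 = 4.8… / 0.893333… = 5.373134… → 5.373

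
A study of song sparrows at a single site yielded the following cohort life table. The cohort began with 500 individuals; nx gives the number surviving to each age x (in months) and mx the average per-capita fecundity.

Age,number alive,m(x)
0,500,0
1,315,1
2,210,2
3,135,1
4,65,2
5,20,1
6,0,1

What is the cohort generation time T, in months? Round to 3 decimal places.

2.137

lx = nx/n0 = nx/500: 1, 0.63, 0.42, 0.27, 0.13, 0.04, 0
lx·mx: 0, 0.63, 0.84, 0.27, 0.26, 0.04, 0 → R0 = 2.04
x·lx·mx: 0, 0.63, 1.68, 0.81, 1.04, 0.2, 0 → Σ = 4.36
T = 4.36 / 2.04 = 2.137255… → 2.137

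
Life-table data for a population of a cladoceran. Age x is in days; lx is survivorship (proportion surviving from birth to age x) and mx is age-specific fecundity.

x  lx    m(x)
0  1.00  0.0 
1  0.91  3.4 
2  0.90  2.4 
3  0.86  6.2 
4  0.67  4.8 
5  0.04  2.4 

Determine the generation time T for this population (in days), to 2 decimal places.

lx·mx: 0, 3.094, 2.16, 5.332, 3.216, 0.096 → R0 = 13.898
x·lx·mx: 0, 3.094, 4.32, 15.996, 12.864, 0.48 → Σ = 36.754
T = 36.754 / 13.898 = 2.644553… → 2.64

2.64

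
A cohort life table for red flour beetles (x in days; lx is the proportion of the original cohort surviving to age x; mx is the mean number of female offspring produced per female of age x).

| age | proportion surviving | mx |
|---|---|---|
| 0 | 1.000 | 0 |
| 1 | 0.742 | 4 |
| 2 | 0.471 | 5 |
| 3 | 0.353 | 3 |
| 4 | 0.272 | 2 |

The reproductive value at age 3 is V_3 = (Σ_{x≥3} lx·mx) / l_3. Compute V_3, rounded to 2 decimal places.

lx·mx for x ≥ 3: 1.059, 0.544 → sum = 1.603
V_3 = 1.603 / l_3 = 1.603 / 0.353 = 4.541076… → 4.54

4.54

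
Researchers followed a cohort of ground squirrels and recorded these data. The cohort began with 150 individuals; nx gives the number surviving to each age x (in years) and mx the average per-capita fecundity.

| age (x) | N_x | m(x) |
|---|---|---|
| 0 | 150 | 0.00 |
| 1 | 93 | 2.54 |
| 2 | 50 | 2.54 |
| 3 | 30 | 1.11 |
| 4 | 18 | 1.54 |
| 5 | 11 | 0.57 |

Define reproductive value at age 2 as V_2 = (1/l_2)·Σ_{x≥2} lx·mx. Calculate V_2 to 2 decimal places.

lx = nx/n0 = nx/150: 1, 0.62, 0.33333…, 0.2, 0.12, 0.07333…
lx·mx for x ≥ 2: 0.846667…, 0.222, 0.1848, 0.0418… → sum = 1.295267…
V_2 = 1.295267… / l_2 = 1.295267… / 0.333333… = 3.8858… → 3.89

3.89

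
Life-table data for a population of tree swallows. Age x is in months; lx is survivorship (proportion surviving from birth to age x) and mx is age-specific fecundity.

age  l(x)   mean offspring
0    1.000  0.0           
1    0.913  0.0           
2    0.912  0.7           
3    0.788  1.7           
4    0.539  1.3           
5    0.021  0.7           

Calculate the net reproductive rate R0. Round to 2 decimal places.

2.69

lx·mx by age: 0, 0, 0.6384, 1.3396, 0.7007, 0.0147
R0 = Σ lx·mx = 2.6934 → 2.69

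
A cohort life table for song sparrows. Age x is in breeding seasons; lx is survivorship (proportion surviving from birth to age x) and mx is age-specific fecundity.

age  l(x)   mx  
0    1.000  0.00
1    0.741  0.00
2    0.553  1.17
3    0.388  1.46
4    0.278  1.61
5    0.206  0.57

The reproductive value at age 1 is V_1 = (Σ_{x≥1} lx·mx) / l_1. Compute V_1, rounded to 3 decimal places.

lx·mx for x ≥ 1: 0, 0.64701, 0.56648, 0.44758, 0.11742 → sum = 1.77849
V_1 = 1.77849 / l_1 = 1.77849 / 0.741 = 2.400121… → 2.400

2.400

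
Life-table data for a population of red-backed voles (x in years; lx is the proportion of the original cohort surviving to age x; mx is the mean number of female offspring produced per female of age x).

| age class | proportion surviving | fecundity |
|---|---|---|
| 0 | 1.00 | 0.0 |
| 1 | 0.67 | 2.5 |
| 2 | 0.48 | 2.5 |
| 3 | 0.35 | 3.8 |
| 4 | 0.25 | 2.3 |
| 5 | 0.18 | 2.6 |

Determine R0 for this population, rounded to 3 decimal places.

5.248

lx·mx by age: 0, 1.675, 1.2, 1.33, 0.575, 0.468
R0 = Σ lx·mx = 5.248 → 5.248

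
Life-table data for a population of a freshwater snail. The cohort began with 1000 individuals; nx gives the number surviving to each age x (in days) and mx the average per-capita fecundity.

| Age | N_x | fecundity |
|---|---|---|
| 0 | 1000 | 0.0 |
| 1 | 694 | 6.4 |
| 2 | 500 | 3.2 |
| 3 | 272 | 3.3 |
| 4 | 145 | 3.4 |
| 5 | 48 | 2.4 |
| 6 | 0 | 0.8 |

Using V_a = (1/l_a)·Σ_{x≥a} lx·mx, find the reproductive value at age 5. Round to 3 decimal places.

2.400

lx = nx/n0 = nx/1000: 1, 0.694, 0.5, 0.272, 0.145, 0.048, 0
lx·mx for x ≥ 5: 0.1152, 0 → sum = 0.1152
V_5 = 0.1152 / l_5 = 0.1152 / 0.048 = 2.4 → 2.400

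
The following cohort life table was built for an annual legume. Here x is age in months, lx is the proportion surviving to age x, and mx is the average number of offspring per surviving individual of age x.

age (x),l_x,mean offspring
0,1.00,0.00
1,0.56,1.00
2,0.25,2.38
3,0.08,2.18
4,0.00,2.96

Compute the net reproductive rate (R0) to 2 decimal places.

1.33

lx·mx by age: 0, 0.56, 0.595, 0.1744, 0
R0 = Σ lx·mx = 1.3294 → 1.33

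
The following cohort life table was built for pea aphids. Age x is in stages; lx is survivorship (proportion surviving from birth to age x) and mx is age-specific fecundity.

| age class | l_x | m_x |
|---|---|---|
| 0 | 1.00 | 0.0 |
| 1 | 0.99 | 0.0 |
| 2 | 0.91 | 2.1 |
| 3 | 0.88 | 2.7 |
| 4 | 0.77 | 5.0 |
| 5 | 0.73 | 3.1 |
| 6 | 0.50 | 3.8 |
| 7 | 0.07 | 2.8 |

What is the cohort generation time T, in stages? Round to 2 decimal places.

4.04

lx·mx: 0, 0, 1.911, 2.376, 3.85, 2.263, 1.9, 0.196 → R0 = 12.496
x·lx·mx: 0, 0, 3.822, 7.128, 15.4, 11.315, 11.4, 1.372 → Σ = 50.437
T = 50.437 / 12.496 = 4.036252… → 4.04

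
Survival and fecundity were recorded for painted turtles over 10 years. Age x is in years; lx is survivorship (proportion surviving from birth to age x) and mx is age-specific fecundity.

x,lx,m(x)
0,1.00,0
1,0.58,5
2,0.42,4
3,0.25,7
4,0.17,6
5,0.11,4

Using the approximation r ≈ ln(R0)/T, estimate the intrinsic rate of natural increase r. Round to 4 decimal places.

0.8989

R0 = Σ lx·mx = 0 + 2.9 + 1.68 + 1.75 + 1.02 + 0.44 = 7.79
Σ x·lx·mx = 17.79; T = 17.79/7.79 = 2.2837…
r ≈ ln(R0)/T = ln(7.79)/2.2837… = 0.898911… → 0.8989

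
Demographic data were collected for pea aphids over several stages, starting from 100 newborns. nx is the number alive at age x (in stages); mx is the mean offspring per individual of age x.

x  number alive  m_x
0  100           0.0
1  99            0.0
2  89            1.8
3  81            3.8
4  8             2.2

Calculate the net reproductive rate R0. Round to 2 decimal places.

lx = nx/n0 = nx/100: 1, 0.99, 0.89, 0.81, 0.08
lx·mx by age: 0, 0, 1.602, 3.078, 0.176
R0 = Σ lx·mx = 4.856 → 4.86

4.86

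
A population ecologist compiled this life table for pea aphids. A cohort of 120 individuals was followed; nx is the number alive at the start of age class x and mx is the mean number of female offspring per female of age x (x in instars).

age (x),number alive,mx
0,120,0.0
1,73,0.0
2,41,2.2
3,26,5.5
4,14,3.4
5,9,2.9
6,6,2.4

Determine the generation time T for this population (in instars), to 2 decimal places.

lx = nx/n0 = nx/120: 1, 0.60833…, 0.34167…, 0.21667…, 0.11667…, 0.075, 0.05
lx·mx: 0, 0, 0.751667…, 1.191667…, 0.396667…, 0.2175, 0.12 → R0 = 2.6775…
x·lx·mx: 0, 0, 1.503333…, 3.575…, 1.586667…, 1.0875, 0.72 → Σ = 8.4725…
T = 8.4725… / 2.6775… = 3.164332… → 3.16

3.16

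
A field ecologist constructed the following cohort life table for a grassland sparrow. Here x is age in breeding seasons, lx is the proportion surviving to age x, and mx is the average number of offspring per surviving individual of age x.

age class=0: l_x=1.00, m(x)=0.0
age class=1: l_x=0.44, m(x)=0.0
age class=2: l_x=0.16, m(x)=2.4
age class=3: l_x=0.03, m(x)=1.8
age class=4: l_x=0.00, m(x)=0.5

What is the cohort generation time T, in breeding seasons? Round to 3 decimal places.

2.123

lx·mx: 0, 0, 0.384, 0.054, 0 → R0 = 0.438
x·lx·mx: 0, 0, 0.768, 0.162, 0 → Σ = 0.93
T = 0.93 / 0.438 = 2.123288… → 2.123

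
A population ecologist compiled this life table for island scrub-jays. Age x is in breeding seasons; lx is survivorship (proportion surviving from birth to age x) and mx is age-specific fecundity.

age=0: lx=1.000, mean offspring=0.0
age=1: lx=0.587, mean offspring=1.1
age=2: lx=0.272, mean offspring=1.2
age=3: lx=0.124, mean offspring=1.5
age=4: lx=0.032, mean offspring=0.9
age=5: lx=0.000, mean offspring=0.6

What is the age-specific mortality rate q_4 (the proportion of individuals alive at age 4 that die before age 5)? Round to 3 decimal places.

1.000

q_4 = (l_4 − l_5) / l_4 = (0.032 − 0) / 0.032
     = 0.032 / 0.032 = 1 → 1.000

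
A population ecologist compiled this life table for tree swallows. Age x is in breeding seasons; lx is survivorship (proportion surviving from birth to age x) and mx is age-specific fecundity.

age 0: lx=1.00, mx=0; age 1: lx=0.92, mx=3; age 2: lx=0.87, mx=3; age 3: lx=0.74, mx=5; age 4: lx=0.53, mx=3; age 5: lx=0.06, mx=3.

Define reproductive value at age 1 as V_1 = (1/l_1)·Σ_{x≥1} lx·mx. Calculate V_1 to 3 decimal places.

lx·mx for x ≥ 1: 2.76, 2.61, 3.7, 1.59, 0.18 → sum = 10.84
V_1 = 10.84 / l_1 = 10.84 / 0.92 = 11.782609… → 11.783

11.783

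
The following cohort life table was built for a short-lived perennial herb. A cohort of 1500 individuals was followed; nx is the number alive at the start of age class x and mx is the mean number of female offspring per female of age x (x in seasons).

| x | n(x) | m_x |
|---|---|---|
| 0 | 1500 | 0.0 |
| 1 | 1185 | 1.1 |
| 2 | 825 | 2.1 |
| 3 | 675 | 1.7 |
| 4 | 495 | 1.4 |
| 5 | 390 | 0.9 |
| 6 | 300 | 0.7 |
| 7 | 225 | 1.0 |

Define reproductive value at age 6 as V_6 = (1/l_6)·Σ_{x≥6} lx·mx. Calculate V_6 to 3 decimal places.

lx = nx/n0 = nx/1500: 1, 0.79, 0.55, 0.45, 0.33, 0.26, 0.2, 0.15
lx·mx for x ≥ 6: 0.14, 0.15 → sum = 0.29
V_6 = 0.29 / l_6 = 0.29 / 0.2 = 1.45 → 1.450

1.450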